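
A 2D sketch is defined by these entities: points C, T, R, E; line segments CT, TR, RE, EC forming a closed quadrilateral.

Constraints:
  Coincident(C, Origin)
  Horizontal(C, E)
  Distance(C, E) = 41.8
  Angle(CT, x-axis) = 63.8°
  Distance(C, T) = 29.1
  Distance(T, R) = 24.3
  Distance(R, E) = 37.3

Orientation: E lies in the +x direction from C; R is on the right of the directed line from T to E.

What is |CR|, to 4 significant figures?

5.659

C is at the origin; CE is horizontal with |CE| = 41.8 and E in +x, so E = (41.8, 0). CT runs at 63.8° with |CT| = 29.1, so T = (12.85, 26.11). R is determined by |TR| = 24.3 and |RE| = 37.3 together: it lies at the intersection of circle(T, 24.3) and circle(E, 37.3). With |TE| = 38.99, the foot of the radical line on TE is 9.223 from T and the perpendicular offset is √(24.3² − 9.223²) = 22.48. Taking the right-of-TE solution: R = (4.641, 3.238).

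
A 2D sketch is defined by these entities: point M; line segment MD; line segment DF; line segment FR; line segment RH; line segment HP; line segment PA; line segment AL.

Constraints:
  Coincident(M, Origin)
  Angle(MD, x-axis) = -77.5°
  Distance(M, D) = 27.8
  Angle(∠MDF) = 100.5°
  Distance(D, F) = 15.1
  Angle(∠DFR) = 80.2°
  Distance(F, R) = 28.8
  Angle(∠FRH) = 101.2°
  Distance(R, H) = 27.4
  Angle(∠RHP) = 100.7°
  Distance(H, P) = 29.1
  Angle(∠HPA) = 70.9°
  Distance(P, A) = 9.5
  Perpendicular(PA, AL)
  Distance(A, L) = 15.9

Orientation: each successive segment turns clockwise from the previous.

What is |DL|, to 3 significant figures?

23.6

M is at the origin; MD runs at -77.5° with length 27.8, so D = (6.02, -27.1). ∠MDF = 100.5° gives DF at -157° from the x-axis; with |DF| = 15.1, F = (-7.88, -33.0). ∠DFR = 80.2° gives FR at 103° from the x-axis; with |FR| = 28.8, R = (-14.5, -5.00). ∠FRH = 101.2° gives RH at 24.4° from the x-axis; with |RH| = 27.4, H = (10.5, 6.32). ∠RHP = 100.7° gives HP at -54.9° from the x-axis; with |HP| = 29.1, P = (27.2, -17.5). ∠HPA = 70.9° gives PA at -164° from the x-axis; with |PA| = 9.5, A = (18.1, -20.1). PA ⟂ AL, so AL runs at 106°; with |AL| = 15.9, L = (13.7, -4.83). Then |DL| = |L − D| = 23.6.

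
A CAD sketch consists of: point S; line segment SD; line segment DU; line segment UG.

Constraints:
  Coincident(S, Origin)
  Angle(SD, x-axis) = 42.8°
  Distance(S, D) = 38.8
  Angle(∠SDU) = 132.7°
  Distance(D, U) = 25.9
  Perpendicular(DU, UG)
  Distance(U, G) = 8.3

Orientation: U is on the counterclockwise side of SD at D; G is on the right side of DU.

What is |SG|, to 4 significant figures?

63.89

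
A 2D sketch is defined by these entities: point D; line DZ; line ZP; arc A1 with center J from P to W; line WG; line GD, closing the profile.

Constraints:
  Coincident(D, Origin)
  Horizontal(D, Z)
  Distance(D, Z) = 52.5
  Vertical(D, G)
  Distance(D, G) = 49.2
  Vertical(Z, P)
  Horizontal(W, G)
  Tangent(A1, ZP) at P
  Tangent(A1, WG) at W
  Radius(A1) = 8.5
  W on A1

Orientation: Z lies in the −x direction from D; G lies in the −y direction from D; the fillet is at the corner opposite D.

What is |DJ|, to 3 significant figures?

59.9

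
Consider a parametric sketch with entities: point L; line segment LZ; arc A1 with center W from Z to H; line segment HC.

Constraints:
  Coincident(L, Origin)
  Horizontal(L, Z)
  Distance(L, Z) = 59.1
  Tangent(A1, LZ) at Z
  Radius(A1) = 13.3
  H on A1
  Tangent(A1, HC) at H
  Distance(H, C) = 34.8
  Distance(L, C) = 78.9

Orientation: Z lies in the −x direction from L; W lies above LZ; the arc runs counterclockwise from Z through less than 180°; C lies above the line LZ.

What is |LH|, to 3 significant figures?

50.4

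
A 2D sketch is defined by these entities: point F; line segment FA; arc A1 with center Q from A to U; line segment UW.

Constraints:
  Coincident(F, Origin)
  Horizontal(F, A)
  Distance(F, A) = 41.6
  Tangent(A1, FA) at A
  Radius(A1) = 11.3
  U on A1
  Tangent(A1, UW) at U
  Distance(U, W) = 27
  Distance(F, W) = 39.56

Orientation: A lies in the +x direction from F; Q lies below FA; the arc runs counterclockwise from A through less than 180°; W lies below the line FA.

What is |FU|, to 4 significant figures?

31.85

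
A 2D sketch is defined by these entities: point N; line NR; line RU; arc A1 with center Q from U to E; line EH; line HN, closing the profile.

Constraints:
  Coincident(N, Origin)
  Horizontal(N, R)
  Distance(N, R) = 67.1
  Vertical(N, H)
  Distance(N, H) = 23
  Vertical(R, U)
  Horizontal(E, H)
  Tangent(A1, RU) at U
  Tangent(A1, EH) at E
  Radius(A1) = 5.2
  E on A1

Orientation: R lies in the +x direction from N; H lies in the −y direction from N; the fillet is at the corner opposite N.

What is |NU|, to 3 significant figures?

69.4

The virtual corner opposite N is at (67.1, -23.0). A1 meets RU tangentially, so QU is at right angles to RU and A1 meets EH tangentially, so QE is at right angles to EH, with radius 5.2, so the center Q sits 5.2 in from both sides at Q = (61.9, -17.8). That places the tangent points at U = (67.1, -17.8) on RU and E = (61.9, -23.0) on EH. Then |NU| = |U − N| = 69.4.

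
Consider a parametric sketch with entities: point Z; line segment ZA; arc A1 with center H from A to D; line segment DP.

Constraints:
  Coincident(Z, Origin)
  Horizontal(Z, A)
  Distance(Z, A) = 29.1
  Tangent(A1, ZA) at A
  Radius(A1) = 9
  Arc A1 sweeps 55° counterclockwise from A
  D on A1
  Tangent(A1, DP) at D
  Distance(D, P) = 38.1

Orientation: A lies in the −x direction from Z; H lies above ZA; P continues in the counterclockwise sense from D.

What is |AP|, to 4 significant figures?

45.63

Z is at the origin; ZA is horizontal with |ZA| = 29.1 and A on the −x side, so A = (-29.10, 0.000). Since A1 is tangent to ZA there, HA ⟂ ZA, so H = A + (0, 9) = (-29.10, 9.000). On A1, A sits at bearing -90° from H; a 55° counterclockwise sweep puts D at bearing -35°, so D = H + 9.0·(cos -35°, sin -35°) = (-21.73, 3.838). A1 meets DP tangentially, so HD is at right angles to DP, so DP runs along (−sin -35°, cos -35°); with |DP| = 38.1, P = (0.1256, 35.05). Then |AP| = |P − A| = 45.63.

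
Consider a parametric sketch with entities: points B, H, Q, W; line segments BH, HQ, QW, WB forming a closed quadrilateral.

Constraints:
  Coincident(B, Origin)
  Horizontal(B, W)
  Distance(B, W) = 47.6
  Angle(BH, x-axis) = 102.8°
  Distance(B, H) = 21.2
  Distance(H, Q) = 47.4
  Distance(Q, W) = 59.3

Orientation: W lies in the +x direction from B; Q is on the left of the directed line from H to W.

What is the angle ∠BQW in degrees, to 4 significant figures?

46.14°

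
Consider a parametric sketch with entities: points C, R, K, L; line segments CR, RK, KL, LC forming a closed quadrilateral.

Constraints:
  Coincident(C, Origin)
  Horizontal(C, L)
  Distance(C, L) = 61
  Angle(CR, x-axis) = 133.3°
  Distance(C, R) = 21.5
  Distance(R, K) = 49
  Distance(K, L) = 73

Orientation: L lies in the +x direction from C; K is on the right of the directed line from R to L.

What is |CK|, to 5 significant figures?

32.576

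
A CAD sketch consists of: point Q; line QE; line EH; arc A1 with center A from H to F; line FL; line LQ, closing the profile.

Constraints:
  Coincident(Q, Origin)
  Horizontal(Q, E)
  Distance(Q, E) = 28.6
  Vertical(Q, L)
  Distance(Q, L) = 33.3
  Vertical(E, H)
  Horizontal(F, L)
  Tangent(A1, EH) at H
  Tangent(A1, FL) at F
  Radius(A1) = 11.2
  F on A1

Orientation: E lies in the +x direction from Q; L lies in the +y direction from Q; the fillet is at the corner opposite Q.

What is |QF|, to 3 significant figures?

37.6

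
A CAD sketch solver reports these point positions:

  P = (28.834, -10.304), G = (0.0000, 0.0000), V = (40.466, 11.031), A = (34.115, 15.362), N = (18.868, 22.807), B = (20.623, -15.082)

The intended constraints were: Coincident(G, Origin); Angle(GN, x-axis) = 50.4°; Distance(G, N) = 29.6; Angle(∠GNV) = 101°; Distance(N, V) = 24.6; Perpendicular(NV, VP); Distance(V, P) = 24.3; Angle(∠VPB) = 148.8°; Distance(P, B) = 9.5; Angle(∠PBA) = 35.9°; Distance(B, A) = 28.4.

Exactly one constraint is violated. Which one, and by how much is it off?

Distance(B, A) = 28.4 — off by 4.90.

G = (0.00, 0.00) ✓; GN at 50.40° ✓; |GN| = 29.60 ✓; ∠GNV = 101.0° ✓; |NV| = 24.60 ✓; ∠(NV, VP) = 90.00° ✓; |VP| = 24.30 ✓; ∠VPB = 148.8° ✓; |PB| = 9.500 ✓; ∠PBA = 35.90° ✓; |BA| = 33.30 ✗.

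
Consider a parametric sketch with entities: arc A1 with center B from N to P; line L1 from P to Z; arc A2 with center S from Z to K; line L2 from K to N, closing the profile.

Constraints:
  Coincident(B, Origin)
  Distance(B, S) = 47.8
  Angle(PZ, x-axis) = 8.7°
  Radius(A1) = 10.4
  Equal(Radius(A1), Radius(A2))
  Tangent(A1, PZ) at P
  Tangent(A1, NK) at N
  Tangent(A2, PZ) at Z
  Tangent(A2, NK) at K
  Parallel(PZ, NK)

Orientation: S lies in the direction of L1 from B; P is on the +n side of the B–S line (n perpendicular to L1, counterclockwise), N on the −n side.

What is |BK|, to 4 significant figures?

48.92

Tangency of A1 to both parallel lines with radius 10.4 puts P and N at B ± 10.4·n: P = (-1.573, 10.28), N = (1.573, -10.28). Equal radii place Z and K the same way about S: Z = S + 10.4·n = (45.68, 17.51), K = S − 10.4·n = (48.82, -3.050). Then |BK| = |K − B| = 48.92.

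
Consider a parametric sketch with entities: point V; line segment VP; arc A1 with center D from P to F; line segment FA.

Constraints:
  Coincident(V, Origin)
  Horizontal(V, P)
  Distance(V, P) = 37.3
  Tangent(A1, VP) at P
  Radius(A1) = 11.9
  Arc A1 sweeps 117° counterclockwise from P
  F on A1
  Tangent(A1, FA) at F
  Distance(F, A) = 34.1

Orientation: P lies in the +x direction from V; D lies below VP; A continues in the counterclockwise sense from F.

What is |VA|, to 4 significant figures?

63.66

V is at the origin; V and P share the same y with |VP| = 37.3 and P on the +x side, so P = (37.30, 0.000). A1 meets VP tangentially, so DP is at right angles to VP, so D = P + (0, -11.9) = (37.30, -11.90). On A1, P sits at bearing 90° from D; a 117° counterclockwise sweep puts F at bearing 207°, so F = D + 11.9·(cos 207°, sin 207°) = (26.70, -17.30). A1 meets FA tangentially, so DF is at right angles to FA, so FA runs along (−sin 207°, cos 207°); with |FA| = 34.1, A = (42.18, -47.69). Then |VA| = |A − V| = 63.66.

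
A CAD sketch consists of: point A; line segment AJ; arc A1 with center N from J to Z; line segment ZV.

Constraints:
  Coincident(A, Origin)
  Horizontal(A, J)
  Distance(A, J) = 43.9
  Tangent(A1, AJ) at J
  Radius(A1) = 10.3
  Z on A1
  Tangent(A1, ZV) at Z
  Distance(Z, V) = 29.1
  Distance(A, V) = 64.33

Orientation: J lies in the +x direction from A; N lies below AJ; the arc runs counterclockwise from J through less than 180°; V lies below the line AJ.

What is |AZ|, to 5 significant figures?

38.347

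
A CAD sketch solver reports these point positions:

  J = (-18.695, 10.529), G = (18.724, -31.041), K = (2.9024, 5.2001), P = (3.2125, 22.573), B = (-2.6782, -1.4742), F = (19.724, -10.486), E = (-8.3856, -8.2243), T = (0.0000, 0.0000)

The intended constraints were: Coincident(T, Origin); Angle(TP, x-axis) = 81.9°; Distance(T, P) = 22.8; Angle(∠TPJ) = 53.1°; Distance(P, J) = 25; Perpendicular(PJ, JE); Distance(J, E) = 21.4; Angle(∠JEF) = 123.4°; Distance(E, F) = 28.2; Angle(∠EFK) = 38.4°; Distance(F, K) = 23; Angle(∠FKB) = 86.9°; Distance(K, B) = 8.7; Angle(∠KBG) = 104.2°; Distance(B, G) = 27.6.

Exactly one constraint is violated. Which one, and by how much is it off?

Distance(B, G) = 27.6 — off by 8.90.

T = (0.00, 0.00) ✓; TP at 81.90° ✓; |TP| = 22.80 ✓; ∠TPJ = 53.10° ✓; |PJ| = 25.00 ✓; ∠(PJ, JE) = 90.00° ✓; |JE| = 21.40 ✓; ∠JEF = 123.4° ✓; |EF| = 28.20 ✓; ∠EFK = 38.40° ✓; |FK| = 23.00 ✓; ∠FKB = 86.90° ✓; |KB| = 8.700 ✓; ∠KBG = 104.2° ✓; |BG| = 36.50 ✗.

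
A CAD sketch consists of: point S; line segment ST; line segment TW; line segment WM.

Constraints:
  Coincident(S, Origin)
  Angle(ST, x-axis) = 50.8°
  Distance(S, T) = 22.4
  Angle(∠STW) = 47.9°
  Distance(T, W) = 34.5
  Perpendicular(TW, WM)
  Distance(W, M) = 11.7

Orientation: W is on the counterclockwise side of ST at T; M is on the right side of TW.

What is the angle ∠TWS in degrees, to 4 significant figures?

40.47°

S is at the origin; ST runs at 50.8° with length 22.4, so T = 22.4·(cos 50.8°, sin 50.8°) = (14.16, 17.36). ∠STW = 47.9°, so TW runs at 50.8° + (180° − 47.9°) = 182.9° from the x-axis; with |TW| = 34.5, W = T + 34.5·(cos 182.9°, sin 182.9°) = (-20.30, 15.61). Then cos ∠TWS = WT·WS / (|WT||WS|), giving 40.47°.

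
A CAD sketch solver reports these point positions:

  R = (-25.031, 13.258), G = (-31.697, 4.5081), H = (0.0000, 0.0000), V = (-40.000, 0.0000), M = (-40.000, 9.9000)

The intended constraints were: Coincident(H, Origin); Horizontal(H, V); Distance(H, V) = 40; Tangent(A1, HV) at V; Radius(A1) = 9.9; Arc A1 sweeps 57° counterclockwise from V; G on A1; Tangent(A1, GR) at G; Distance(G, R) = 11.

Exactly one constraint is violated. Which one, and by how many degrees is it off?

Tangent(A1, GR) at G — off by 4.30°.

H = (0.00, 0.00) ✓; H.y = 0.00, V.y = 0.00 ✓; |HV| = 40.00 ✓; ∠(MV, VH) = 90.00° ✓; |MV| = 9.900 ✓; bearing(M→G) − bearing(M→V) = 57.00° ✓; |MG| = 9.900 ✓; ∠(MG, GR) = 94.30° ✗; |GR| = 11.00 ✓.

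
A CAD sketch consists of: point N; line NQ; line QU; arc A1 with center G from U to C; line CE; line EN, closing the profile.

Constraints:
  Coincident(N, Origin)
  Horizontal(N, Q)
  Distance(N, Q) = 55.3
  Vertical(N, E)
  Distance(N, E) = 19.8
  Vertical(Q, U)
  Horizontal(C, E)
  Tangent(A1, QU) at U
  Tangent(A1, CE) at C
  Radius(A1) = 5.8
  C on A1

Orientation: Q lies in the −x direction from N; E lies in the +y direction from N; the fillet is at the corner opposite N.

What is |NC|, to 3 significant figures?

53.3

N is at the origin; NQ is horizontal with |NQ| = 55.3 and Q on the −x side, so Q = (-55.3, 0.00). N and E share the same x with |NE| = 19.8 and E on the +y side, so E = (0.00, 19.8). The virtual corner opposite N is at (-55.3, 19.8). A1 meets QU tangentially, so GU is at right angles to QU and since A1 is tangent to CE there, GC ⟂ CE, with radius 5.8, so the center G sits 5.8 in from both sides at G = (-49.5, 14.0). That places the tangent points at U = (-55.3, 14.0) on QU and C = (-49.5, 19.8) on CE. Then |NC| = |C − N| = 53.3.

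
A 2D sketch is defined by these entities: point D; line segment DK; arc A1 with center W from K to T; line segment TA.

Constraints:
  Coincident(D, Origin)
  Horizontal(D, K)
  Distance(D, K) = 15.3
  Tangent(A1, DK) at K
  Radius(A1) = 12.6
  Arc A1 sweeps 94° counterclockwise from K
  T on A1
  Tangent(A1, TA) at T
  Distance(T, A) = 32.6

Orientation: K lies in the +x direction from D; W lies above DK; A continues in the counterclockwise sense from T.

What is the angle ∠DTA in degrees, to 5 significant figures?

111.81°

D is at the origin; DK is horizontal with |DK| = 15.3 and K on the +x side, so K = (15.300, 0.0000). Tangency of A1 to DK means the radius WK is perpendicular to DK, so W = K + (0, 12.6) = (15.300, 12.600). On A1, K sits at bearing -90° from W; a 94° counterclockwise sweep puts T at bearing 4°, so T = W + 12.6·(cos 4°, sin 4°) = (27.869, 13.479). Since A1 is tangent to TA there, WT ⟂ TA, so TA runs along (−sin 4°, cos 4°); with |TA| = 32.6, A = (25.595, 46.000). Then cos ∠DTA = TD·TA / (|TD||TA|), giving 111.81°.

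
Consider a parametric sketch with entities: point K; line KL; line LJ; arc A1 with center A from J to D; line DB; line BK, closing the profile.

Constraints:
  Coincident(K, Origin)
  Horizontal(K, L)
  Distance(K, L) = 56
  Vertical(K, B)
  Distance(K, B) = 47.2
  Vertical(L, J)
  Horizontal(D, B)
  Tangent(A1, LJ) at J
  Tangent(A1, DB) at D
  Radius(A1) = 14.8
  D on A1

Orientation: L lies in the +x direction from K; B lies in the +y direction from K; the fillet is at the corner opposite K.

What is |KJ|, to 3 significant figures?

64.7

K is at the origin; KL is horizontal with |KL| = 56.0 and L on the +x side, so L = (56.0, 0.00). K and B share the same x with |KB| = 47.2 and B on the +y side, so B = (0.00, 47.2). The virtual corner opposite K is at (56.0, 47.2). Since A1 is tangent to LJ there, AJ ⟂ LJ and since A1 is tangent to DB there, AD ⟂ DB, with radius 14.8, so the center A sits 14.8 in from both sides at A = (41.2, 32.4). That places the tangent points at J = (56.0, 32.4) on LJ and D = (41.2, 47.2) on DB. Then |KJ| = |J − K| = 64.7.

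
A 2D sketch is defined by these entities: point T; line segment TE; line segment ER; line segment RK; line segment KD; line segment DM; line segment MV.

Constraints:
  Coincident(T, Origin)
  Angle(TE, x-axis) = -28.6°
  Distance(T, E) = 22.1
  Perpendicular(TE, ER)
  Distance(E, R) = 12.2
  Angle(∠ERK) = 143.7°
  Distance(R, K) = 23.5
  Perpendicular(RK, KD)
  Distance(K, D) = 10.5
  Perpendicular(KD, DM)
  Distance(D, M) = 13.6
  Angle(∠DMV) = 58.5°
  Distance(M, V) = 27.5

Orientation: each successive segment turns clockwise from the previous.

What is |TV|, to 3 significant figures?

43.4

T is at the origin; TE runs at -28.6° with length 22.1, so E = (19.4, -10.6). TE is perpendicular to ER, so ER runs at -119°; with |ER| = 12.2, R = (13.6, -21.3). ∠ERK = 143.7° gives RK at -155° from the x-axis; with |RK| = 23.5, K = (-7.72, -31.3). The perpendicularity gives KD at right angles to RK, so KD runs at 115°; with |KD| = 10.5, D = (-12.2, -21.8). KD ⟂ DM, so DM runs at 25.1°; with |DM| = 13.6, M = (0.144, -16.0). ∠DMV = 58.5° gives MV at -96.4° from the x-axis; with |MV| = 27.5, V = (-2.92, -43.3). Then |TV| = |V − T| = 43.4.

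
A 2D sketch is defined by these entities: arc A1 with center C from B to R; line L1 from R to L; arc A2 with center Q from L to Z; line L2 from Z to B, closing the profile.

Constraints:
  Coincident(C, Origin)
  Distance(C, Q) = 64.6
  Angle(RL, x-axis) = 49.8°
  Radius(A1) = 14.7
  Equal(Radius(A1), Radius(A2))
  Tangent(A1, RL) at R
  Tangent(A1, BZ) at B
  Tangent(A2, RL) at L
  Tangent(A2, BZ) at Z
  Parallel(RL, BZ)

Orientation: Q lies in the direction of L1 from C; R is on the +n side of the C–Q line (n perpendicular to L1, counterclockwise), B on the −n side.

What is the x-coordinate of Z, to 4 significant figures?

52.92

Tangency of A1 to both parallel lines with radius 14.7 puts R and B at C ± 14.7·n: R = (-11.23, 9.488), B = (11.23, -9.488). Equal radii place L and Z the same way about Q: L = Q + 14.7·n = (30.47, 58.83), Z = Q − 14.7·n = (52.92, 39.85). So Z.x = 52.92.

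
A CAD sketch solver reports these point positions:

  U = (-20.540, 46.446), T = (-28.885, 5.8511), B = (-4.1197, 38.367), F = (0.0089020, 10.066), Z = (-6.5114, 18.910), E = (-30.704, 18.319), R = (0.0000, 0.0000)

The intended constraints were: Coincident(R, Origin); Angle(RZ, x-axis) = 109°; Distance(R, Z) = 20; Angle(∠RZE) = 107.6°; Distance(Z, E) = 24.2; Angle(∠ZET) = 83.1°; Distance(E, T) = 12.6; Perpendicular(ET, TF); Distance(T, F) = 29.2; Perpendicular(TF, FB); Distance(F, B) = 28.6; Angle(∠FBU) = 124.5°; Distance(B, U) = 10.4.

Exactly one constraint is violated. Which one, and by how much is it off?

Distance(B, U) = 10.4 — off by 7.90.

R = (0.00, 0.00) ✓; RZ at 109.0° ✓; |RZ| = 20.00 ✓; ∠RZE = 107.6° ✓; |ZE| = 24.20 ✓; ∠ZET = 83.10° ✓; |ET| = 12.60 ✓; ∠(ET, TF) = 90.00° ✓; |TF| = 29.20 ✓; ∠(TF, FB) = 90.00° ✓; |FB| = 28.60 ✓; ∠FBU = 124.5° ✓; |BU| = 18.30 ✗.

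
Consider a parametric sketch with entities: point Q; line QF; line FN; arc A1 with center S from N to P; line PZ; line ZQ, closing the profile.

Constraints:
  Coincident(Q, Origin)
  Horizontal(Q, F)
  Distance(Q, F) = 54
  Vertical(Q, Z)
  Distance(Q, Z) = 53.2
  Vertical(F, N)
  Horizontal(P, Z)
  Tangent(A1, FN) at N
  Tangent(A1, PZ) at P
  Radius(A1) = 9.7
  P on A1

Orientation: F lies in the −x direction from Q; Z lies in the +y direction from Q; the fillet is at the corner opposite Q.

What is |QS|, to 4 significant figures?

62.09

Q is at the origin; QF is horizontal with |QF| = 54.0 and F on the −x side, so F = (-54.00, 0.000). Q and Z share the same x with |QZ| = 53.2 and Z on the +y side, so Z = (0.000, 53.20). The virtual corner opposite Q is at (-54.00, 53.20). Since A1 is tangent to FN there, SN ⟂ FN and A1 meets PZ tangentially, so SP is at right angles to PZ, with radius 9.7, so the center S sits 9.7 in from both sides at S = (-44.30, 43.50). Then |QS| = |S − Q| = 62.09.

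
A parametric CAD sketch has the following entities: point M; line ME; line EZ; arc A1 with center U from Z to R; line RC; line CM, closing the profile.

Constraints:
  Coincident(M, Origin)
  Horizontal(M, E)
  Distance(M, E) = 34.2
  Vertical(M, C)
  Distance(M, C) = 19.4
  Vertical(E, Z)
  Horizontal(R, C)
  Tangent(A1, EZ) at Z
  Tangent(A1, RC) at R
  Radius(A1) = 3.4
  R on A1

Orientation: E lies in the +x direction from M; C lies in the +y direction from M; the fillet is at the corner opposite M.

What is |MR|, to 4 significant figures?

36.40

The virtual corner opposite M is at (34.20, 19.40). The tangent condition forces UZ to be normal to EZ and since A1 is tangent to RC there, UR ⟂ RC, with radius 3.4, so the center U sits 3.4 in from both sides at U = (30.80, 16.00). That places the tangent points at Z = (34.20, 16.00) on EZ and R = (30.80, 19.40) on RC. Then |MR| = |R − M| = 36.40.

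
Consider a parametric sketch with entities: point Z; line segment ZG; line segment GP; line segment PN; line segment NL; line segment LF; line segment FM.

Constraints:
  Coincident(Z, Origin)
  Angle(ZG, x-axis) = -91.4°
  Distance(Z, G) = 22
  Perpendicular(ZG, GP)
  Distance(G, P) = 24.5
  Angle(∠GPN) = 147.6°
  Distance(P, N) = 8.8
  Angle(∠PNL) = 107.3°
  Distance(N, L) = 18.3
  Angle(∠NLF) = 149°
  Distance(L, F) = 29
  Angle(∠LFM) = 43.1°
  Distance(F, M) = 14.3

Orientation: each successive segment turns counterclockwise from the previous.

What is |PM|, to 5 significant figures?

33.191

∠NLF = 149.0° gives LF at 134.70° from the x-axis; with |LF| = 29.0, F = (6.7657, 20.333). ∠LFM = 43.1° gives FM at -88.400° from the x-axis; with |FM| = 14.3, M = (7.1649, 6.0384). Then |PM| = |M − P| = 33.191.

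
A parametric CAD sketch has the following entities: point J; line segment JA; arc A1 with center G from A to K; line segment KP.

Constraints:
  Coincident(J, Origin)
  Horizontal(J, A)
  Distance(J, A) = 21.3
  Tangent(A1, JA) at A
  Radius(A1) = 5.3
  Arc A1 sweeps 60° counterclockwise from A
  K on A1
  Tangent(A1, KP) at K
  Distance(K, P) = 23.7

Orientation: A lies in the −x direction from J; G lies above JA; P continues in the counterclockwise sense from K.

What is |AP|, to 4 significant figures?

28.41

On A1, A sits at bearing -90° from G; a 60° counterclockwise sweep puts K at bearing -30°, so K = G + 5.3·(cos -30°, sin -30°) = (-16.71, 2.650). Since A1 is tangent to KP there, GK ⟂ KP, so KP runs along (−sin -30°, cos -30°); with |KP| = 23.7, P = (-4.860, 23.17). Then |AP| = |P − A| = 28.41.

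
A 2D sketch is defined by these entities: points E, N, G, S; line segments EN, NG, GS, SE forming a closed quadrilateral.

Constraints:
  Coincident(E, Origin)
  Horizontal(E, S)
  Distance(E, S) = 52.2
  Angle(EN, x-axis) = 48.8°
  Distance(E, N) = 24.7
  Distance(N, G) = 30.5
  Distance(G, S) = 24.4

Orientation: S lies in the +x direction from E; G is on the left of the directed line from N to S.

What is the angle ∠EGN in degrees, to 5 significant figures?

17.445°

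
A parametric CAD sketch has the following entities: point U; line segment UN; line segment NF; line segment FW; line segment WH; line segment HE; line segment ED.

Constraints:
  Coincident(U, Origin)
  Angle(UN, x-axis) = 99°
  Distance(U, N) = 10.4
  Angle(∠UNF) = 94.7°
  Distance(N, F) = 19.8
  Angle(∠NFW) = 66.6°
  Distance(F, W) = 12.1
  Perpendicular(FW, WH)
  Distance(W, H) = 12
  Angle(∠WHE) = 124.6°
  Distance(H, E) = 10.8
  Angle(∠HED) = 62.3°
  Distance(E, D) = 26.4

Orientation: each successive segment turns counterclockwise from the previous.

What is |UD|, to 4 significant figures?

28.94

∠WHE = 124.6° gives HE at 83.10° from the x-axis; with |HE| = 10.8, E = (-3.824, 14.37). ∠HED = 62.3° gives ED at -159.2° from the x-axis; with |ED| = 26.4, D = (-28.50, 4.999). Then |UD| = |D − U| = 28.94.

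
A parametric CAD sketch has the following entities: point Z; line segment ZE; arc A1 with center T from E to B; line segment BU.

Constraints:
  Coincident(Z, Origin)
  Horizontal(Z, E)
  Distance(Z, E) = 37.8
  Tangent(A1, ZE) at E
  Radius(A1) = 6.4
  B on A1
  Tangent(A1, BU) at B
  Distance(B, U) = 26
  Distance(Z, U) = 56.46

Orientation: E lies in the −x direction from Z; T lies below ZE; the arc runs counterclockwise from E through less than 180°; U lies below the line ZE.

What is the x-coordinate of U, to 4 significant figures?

-46.77

Z is at the origin; ZE is horizontal with |ZE| = 37.8 and E on the −x side, so E = (-37.80, 0.000). The tangent condition forces TE to be normal to ZE, so T = E + (0, -6.4) = (-37.80, -6.400). Since TB ⟂ BU (tangency), |TU| = √(6.4² + 26.0²) = 26.78 regardless of where B sits on A1. So U lies on both circle(Z, 56.46) and circle(T, 26.78); the below-ZE intersection is U = (-46.77, -31.63). B is the foot of the tangent from U: B = (-44.17, -5.760).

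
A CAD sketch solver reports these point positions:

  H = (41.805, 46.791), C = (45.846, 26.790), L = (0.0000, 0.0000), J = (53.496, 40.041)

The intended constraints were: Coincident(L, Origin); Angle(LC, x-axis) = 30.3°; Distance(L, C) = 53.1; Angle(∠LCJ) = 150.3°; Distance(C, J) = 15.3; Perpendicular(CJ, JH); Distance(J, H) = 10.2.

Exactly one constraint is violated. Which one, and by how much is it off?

Distance(J, H) = 10.2 — off by 3.30.

L = (0.00, 0.00) ✓; LC at 30.30° ✓; |LC| = 53.10 ✓; ∠LCJ = 150.3° ✓; |CJ| = 15.30 ✓; ∠(CJ, JH) = 90.00° ✓; |JH| = 13.50 ✗.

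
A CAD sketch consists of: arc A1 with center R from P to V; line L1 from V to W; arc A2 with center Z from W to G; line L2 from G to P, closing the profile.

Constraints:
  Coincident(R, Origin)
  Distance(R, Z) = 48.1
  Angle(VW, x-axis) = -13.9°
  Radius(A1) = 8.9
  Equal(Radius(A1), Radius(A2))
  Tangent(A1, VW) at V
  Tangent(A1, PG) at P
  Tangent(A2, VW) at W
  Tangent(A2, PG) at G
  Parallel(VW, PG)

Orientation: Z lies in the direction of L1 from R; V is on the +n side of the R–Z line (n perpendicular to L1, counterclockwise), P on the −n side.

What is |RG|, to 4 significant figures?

48.92

The slot axis is L1's direction at -13.9°, so u = (cos -13.9°, sin -13.9°) = (0.9707, -0.2402) and n = (−sin -13.9°, cos -13.9°) = (0.2402, 0.9707). R is at the origin and Z lies 48.1 along u from R, so Z = 48.1·u = (46.69, -11.55). Tangency of A1 to both parallel lines with radius 8.9 puts V and P at R ± 8.9·n: V = (2.138, 8.639), P = (-2.138, -8.639). Equal radii place W and G the same way about Z: W = Z + 8.9·n = (48.83, -2.916), G = Z − 8.9·n = (44.55, -20.19). Then |RG| = |G − R| = 48.92.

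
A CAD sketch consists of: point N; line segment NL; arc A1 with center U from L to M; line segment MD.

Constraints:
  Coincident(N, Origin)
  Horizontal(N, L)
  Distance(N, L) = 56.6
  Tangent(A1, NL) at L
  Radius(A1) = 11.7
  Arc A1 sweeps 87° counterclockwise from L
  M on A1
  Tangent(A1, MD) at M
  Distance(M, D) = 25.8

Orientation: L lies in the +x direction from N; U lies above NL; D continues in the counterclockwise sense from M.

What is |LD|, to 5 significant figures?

39.089

N is at the origin; NL is horizontal with |NL| = 56.6 and L on the +x side, so L = (56.600, 0.0000). The tangent condition forces UL to be normal to NL, so U = L + (0, 11.7) = (56.600, 11.700). On A1, L sits at bearing -90° from U; an 87° counterclockwise sweep puts M at bearing -3°, so M = U + 11.7·(cos -3°, sin -3°) = (68.284, 11.088). Since A1 is tangent to MD there, UM ⟂ MD, so MD runs along (−sin -3°, cos -3°); with |MD| = 25.8, D = (69.634, 36.852). Then |LD| = |D − L| = 39.089.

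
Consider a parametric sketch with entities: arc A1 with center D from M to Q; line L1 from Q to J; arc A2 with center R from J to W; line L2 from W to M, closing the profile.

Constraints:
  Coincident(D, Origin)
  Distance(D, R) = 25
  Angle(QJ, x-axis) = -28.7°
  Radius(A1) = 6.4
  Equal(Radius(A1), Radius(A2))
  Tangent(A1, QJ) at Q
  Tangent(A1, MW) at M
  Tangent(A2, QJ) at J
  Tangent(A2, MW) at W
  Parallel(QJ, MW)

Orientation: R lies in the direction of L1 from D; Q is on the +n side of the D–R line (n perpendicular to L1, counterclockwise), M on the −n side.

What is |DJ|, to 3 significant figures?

25.8

The slot axis is L1's direction at -28.7°, so u = (cos -28.7°, sin -28.7°) = (0.877, -0.480) and n = (−sin -28.7°, cos -28.7°) = (0.480, 0.877). D is at the origin and R lies 25.0 along u from D, so R = 25.0·u = (21.9, -12.0). Tangency of A1 to both parallel lines with radius 6.4 puts Q and M at D ± 6.4·n: Q = (3.07, 5.61), M = (-3.07, -5.61). Equal radii place J and W the same way about R: J = R + 6.4·n = (25.0, -6.39), W = R − 6.4·n = (18.9, -17.6). Then |DJ| = |J − D| = 25.8.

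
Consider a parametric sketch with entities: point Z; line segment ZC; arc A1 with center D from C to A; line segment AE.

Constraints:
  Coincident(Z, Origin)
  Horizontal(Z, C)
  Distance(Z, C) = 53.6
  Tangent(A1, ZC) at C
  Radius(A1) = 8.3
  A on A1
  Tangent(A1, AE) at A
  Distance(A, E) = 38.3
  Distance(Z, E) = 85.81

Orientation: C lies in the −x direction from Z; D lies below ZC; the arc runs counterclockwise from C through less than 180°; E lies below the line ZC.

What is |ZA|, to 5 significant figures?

61.533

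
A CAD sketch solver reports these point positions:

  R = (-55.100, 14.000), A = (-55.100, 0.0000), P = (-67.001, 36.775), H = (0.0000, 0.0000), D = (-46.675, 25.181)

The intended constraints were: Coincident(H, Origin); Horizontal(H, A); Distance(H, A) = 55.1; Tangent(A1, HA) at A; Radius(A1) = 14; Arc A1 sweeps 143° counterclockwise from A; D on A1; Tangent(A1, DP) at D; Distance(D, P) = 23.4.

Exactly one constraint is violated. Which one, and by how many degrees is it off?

Tangent(A1, DP) at D — off by 7.30°.

H = (0.00, 0.00) ✓; H.y = 0.00, A.y = 0.00 ✓; |HA| = 55.10 ✓; ∠(RA, AH) = 90.00° ✓; |RA| = 14.00 ✓; bearing(R→D) − bearing(R→A) = 143.0° ✓; |RD| = 14.00 ✓; ∠(RD, DP) = 82.70° ✗; |DP| = 23.40 ✓.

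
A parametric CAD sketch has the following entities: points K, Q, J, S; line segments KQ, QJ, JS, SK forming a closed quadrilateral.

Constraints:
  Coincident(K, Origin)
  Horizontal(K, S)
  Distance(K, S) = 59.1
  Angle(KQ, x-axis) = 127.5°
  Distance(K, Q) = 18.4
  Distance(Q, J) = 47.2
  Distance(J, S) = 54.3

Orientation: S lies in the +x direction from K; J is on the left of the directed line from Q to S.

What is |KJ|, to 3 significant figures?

50.6

K is at the origin; K and S share the same y with |KS| = 59.1 and S in +x, so S = (59.1, 0). KQ runs at 127.5° with |KQ| = 18.4, so Q = (-11.2, 14.6). J is determined by |QJ| = 47.2 and |JS| = 54.3 together: it lies at the intersection of circle(Q, 47.2) and circle(S, 54.3). With |QS| = 71.8, the foot of the radical line on QS is 30.9 from Q and the perpendicular offset is √(47.2² − 30.9²) = 35.7. Taking the left-of-QS solution: J = (26.3, 43.3).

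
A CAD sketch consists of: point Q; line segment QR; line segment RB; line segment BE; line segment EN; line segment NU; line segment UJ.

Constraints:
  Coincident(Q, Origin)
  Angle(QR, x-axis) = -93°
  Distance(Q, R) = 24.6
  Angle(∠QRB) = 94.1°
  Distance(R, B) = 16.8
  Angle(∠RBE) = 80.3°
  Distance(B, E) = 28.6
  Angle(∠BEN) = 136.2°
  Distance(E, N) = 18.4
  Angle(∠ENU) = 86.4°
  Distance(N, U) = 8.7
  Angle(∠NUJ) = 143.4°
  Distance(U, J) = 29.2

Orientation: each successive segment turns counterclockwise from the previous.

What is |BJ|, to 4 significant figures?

22.61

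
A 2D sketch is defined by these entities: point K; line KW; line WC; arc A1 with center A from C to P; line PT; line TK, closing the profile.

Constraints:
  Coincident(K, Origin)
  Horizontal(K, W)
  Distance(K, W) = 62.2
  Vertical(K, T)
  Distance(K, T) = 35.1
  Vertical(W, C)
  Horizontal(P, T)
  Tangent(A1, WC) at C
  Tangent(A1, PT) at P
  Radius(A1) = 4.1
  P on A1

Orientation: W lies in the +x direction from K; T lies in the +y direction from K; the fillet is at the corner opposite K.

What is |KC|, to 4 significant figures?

69.50

K is at the origin; K and W share the same y with |KW| = 62.2 and W on the +x side, so W = (62.20, 0.000). KT is vertical with |KT| = 35.1 and T on the +y side, so T = (0.000, 35.10). The virtual corner opposite K is at (62.20, 35.10). Since A1 is tangent to WC there, AC ⟂ WC and tangency of A1 to PT means the radius AP is perpendicular to PT, with radius 4.1, so the center A sits 4.1 in from both sides at A = (58.10, 31.00). That places the tangent points at C = (62.20, 31.00) on WC and P = (58.10, 35.10) on PT. Then |KC| = |C − K| = 69.50.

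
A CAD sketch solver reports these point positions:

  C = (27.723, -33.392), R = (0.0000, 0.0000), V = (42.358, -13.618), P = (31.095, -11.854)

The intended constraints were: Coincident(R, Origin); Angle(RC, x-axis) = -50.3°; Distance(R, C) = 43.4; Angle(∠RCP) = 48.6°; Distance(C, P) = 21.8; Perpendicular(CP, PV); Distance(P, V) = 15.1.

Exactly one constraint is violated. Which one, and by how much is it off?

Distance(P, V) = 15.1 — off by 3.70.

R = (0.00, 0.00) ✓; RC at -50.30° ✓; |RC| = 43.40 ✓; ∠RCP = 48.60° ✓; |CP| = 21.80 ✓; ∠(CP, PV) = 90.00° ✓; |PV| = 11.40 ✗.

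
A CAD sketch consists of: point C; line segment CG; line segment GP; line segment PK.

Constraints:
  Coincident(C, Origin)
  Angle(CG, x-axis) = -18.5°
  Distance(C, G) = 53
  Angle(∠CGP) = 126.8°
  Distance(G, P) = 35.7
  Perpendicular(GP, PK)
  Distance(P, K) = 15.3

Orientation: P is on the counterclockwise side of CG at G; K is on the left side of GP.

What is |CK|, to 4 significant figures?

72.70

C is at the origin; CG runs at -18.5° with length 53.0, so G = 53.0·(cos -18.5°, sin -18.5°) = (50.26, -16.82). ∠CGP = 126.8°, so GP runs at -18.5° + (180° − 126.8°) = 34.70° from the x-axis; with |GP| = 35.7, P = G + 35.7·(cos 34.70°, sin 34.70°) = (79.61, 3.506). GP is perpendicular to PK; with |PK| = 15.3 on the left of GP, K = P + 15.3·(-0.5693, 0.8221) = (70.90, 16.08). Then |CK| = |K − C| = 72.70.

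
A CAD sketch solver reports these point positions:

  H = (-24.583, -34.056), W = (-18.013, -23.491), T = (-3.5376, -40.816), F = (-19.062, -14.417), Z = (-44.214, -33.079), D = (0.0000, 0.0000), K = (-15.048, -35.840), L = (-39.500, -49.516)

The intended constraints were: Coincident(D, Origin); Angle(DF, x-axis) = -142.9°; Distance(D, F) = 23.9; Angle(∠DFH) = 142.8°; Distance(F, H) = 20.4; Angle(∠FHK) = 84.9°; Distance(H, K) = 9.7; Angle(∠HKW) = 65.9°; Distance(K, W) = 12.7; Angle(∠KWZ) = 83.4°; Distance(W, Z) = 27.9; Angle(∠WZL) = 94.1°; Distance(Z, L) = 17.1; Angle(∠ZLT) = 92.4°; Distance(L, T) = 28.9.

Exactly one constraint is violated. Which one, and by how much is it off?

Distance(L, T) = 28.9 — off by 8.10.

D = (0.00, 0.00) ✓; DF at -142.9° ✓; |DF| = 23.90 ✓; ∠DFH = 142.8° ✓; |FH| = 20.40 ✓; ∠FHK = 84.90° ✓; |HK| = 9.700 ✓; ∠HKW = 65.90° ✓; |KW| = 12.70 ✓; ∠KWZ = 83.40° ✓; |WZ| = 27.90 ✓; ∠WZL = 94.10° ✓; |ZL| = 17.10 ✓; ∠ZLT = 92.40° ✓; |LT| = 37.00 ✗.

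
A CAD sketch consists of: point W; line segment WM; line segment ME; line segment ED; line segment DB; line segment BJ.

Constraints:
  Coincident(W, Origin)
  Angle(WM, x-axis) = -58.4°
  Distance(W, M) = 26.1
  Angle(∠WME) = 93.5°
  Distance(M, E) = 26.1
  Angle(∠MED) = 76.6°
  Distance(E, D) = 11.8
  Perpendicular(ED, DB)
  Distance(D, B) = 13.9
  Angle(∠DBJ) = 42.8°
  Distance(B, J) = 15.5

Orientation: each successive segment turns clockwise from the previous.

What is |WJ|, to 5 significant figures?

35.600

W is at the origin; WM runs at -58.4° with length 26.1, so M = (13.676, -22.230). ∠WME = 93.5° gives ME at -144.90° from the x-axis; with |ME| = 26.1, E = (-7.6777, -37.238). ∠MED = 76.6° gives ED at 111.70° from the x-axis; with |ED| = 11.8, D = (-12.041, -26.274). ED ⟂ DB, so DB runs at 21.700°; with |DB| = 13.9, B = (0.87426, -21.134). ∠DBJ = 42.8° gives BJ at -115.50° from the x-axis; with |BJ| = 15.5, J = (-5.7987, -35.125). Then |WJ| = |J − W| = 35.600.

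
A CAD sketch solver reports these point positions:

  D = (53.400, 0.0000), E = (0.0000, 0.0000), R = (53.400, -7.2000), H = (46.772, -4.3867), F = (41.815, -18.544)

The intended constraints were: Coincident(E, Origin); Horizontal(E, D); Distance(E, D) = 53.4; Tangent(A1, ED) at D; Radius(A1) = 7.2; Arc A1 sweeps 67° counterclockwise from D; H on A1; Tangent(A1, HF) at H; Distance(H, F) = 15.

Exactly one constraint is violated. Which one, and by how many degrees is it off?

Tangent(A1, HF) at H — off by 3.70°.

E = (0.00, 0.00) ✓; E.y = 0.00, D.y = 0.00 ✓; |ED| = 53.40 ✓; ∠(RD, DE) = 90.00° ✓; |RD| = 7.200 ✓; bearing(R→H) − bearing(R→D) = 67.00° ✓; |RH| = 7.200 ✓; ∠(RH, HF) = 86.30° ✗; |HF| = 15.00 ✓.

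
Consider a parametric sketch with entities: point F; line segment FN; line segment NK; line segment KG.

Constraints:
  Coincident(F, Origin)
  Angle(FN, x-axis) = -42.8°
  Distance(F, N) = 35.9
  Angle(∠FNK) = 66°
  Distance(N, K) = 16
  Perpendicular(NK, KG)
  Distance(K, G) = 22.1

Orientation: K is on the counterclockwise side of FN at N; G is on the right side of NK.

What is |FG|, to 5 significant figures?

54.914

∠FNK = 66.0°, so NK runs at -42.8° + (180° − 66.0°) = 71.200° from the x-axis; with |NK| = 16.0, K = N + 16.0·(cos 71.200°, sin 71.200°) = (31.497, -9.2456). The perpendicularity gives KG at right angles to NK; with |KG| = 22.1 on the right of NK, G = K + 22.1·(0.94665, -0.32227) = (52.418, -16.368). Then |FG| = |G − F| = 54.914.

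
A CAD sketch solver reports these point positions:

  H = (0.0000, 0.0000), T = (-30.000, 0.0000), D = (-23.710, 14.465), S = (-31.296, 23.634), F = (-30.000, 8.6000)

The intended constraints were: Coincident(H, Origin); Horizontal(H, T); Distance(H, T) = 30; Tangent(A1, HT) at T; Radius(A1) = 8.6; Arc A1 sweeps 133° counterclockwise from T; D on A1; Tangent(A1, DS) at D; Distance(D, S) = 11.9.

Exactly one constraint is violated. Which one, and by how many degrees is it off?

Tangent(A1, DS) at D — off by 3.39°.

H = (0.00, 0.00) ✓; H.y = 0.00, T.y = 0.00 ✓; |HT| = 30.00 ✓; ∠(FT, TH) = 90.00° ✓; |FT| = 8.600 ✓; bearing(F→D) − bearing(F→T) = 133.0° ✓; |FD| = 8.600 ✓; ∠(FD, DS) = 93.39° ✗; |DS| = 11.90 ✓.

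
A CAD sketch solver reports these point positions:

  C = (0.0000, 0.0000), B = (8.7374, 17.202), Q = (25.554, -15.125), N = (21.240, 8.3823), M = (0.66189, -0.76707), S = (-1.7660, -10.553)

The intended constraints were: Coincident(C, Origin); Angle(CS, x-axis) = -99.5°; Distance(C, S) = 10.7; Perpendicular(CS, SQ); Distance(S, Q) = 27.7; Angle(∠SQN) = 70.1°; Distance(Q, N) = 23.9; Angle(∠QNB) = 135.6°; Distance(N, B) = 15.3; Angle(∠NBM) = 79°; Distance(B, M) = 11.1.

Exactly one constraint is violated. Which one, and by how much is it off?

Distance(B, M) = 11.1 — off by 8.60.

C = (0.00, 0.00) ✓; CS at -99.50° ✓; |CS| = 10.70 ✓; ∠(CS, SQ) = 90.00° ✓; |SQ| = 27.70 ✓; ∠SQN = 70.10° ✓; |QN| = 23.90 ✓; ∠QNB = 135.6° ✓; |NB| = 15.30 ✓; ∠NBM = 79.00° ✓; |BM| = 19.70 ✗.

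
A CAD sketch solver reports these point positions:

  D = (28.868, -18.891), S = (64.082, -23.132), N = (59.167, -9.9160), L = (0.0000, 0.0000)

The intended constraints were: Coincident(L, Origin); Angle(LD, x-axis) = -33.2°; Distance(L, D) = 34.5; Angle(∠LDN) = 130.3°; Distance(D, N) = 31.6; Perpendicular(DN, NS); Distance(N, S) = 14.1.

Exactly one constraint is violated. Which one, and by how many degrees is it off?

Perpendicular(DN, NS) — off by 3.90°.

L = (0.00, 0.00) ✓; LD at -33.20° ✓; |LD| = 34.50 ✓; ∠LDN = 130.3° ✓; |DN| = 31.60 ✓; ∠(DN, NS) = 86.10° ✗; |NS| = 14.10 ✓.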